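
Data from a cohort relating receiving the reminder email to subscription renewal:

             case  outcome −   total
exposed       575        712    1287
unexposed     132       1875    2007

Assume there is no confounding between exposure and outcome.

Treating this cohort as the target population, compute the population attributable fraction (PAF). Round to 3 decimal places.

p₁ = P(outcome | exposed) = 575/1287 = 0.44678
p₀ = P(outcome | unexposed) = 132/2007 = 0.06577
Exposure prevalence π = 1287/3294 = 0.39071; overall risk P(Y=1) = 0.21463.
Under exogeneity, PAF = [P(Y=1) − p₀]/P(Y=1).
PAF = (0.21463 − 0.06577) / 0.21463 ≈ 0.6936

PAF ≈ 0.694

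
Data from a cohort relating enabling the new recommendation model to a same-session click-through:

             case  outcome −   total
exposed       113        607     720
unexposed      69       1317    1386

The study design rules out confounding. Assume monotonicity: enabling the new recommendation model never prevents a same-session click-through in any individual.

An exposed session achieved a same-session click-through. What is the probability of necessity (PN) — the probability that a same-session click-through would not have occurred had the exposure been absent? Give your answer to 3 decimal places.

p₁ = P(outcome | exposed) = 113/720 = 0.15694
p₀ = P(outcome | unexposed) = 69/1386 = 0.049784
Under exogeneity and monotonicity, PN = (p₁ − p₀)/p₁.
PN = (0.15694 − 0.049784) / 0.15694 ≈ 0.6828

PN ≈ 0.683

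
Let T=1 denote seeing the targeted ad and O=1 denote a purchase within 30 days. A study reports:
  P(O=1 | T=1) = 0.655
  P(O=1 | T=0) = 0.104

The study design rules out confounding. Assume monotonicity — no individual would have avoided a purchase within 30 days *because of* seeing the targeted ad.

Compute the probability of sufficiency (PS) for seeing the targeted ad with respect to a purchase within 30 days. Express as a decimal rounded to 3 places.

PS ≈ 0.615

Let p₁ = 0.655, p₀ = 0.104.
Under exogeneity and monotonicity, PS = (p₁ − p₀) / (1 − p₀).
PS = (0.655 − 0.104) / (1 − 0.104) = 0.551 / 0.896 ≈ 0.6150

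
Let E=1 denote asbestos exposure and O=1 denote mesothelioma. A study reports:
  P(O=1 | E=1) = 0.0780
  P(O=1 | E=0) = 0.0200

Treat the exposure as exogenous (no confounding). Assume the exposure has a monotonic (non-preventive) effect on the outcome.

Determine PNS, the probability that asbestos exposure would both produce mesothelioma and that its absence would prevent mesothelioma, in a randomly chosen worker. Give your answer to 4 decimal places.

PNS ≈ 0.0580

Let p₁ = 0.078, p₀ = 0.02.
Under exogeneity and monotonicity, PNS = p₁ − p₀.
PNS = 0.078 − 0.02 = 0.058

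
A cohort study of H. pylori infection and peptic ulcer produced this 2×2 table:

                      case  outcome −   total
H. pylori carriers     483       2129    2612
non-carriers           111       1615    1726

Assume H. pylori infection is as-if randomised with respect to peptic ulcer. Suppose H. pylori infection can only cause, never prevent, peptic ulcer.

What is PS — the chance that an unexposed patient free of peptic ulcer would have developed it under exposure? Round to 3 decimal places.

p₁ = P(outcome | exposed) = 483/2612 = 0.18492
p₀ = P(outcome | unexposed) = 111/1726 = 0.064311
Under exogeneity and monotonicity, PS = (p₁ − p₀) / (1 − p₀).
PS = (0.18492 − 0.064311) / (1 − 0.064311) = 0.12061 / 0.93569 ≈ 0.1289

PS ≈ 0.129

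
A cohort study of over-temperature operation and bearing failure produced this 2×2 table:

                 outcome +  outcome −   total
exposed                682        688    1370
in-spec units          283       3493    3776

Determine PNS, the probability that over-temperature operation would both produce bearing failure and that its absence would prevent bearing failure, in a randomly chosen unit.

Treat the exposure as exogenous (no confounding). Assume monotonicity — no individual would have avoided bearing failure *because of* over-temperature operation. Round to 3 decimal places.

p₁ = P(outcome | exposed) = 682/1370 = 0.49781
p₀ = P(outcome | unexposed) = 283/3776 = 0.074947
Under exogeneity and monotonicity, PNS = p₁ − p₀.
PNS = 0.49781 − 0.074947 = 0.42286

PNS ≈ 0.423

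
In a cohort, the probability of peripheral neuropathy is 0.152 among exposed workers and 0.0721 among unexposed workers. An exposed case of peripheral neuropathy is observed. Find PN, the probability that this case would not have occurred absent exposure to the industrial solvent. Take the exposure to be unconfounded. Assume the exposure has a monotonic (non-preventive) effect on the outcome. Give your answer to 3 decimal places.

Let p₁ = 0.152, p₀ = 0.0721.
Under exogeneity and monotonicity, PN = (p₁ − p₀) / p₁.
PN = (0.152 − 0.0721) / 0.152 = 0.0799 / 0.152 ≈ 0.5257

PN ≈ 0.526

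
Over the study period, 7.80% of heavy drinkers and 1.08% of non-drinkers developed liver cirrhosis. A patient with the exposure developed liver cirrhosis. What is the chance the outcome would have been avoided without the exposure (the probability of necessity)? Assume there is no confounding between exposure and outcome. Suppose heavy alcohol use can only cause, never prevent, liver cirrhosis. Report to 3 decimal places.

p₁ = 0.078, p₀ = 0.0108.
Under exogeneity and monotonicity, PN = (p₁ − p₀) / p₁.
PN = (0.078 − 0.0108) / 0.078 = 0.0672 / 0.078 ≈ 0.8615

PN ≈ 0.862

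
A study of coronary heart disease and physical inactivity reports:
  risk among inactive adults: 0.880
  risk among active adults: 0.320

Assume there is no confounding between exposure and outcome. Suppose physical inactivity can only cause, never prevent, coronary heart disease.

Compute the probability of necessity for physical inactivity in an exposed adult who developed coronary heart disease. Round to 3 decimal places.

PN ≈ 0.636

Let p₁ = 0.88, p₀ = 0.32.
Under exogeneity and monotonicity, PN = (p₁ − p₀) / p₁.
PN = (0.88 − 0.32) / 0.88 = 0.56 / 0.88 ≈ 0.6364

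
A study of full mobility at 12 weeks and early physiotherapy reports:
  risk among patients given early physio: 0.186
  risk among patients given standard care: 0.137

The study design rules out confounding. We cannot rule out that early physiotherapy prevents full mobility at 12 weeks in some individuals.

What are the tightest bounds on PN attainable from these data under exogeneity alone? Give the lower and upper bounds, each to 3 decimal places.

0.263 ≤ PN ≤ 1.000

Let p₁ = 0.186, p₀ = 0.137.
Under exogeneity alone the bounds on PN are max{0,(p₁−p₀)/p₁} ≤ PN ≤ min{1,(1−p₀)/p₁}.
  lower = (p₁ − p₀)/p₁ = 0.049 / 0.186 ≈ 0.2634
  upper = min{1, (1 − p₀)/p₁} = 0.863 / 0.186 ≈ 4.6398 → capped at 1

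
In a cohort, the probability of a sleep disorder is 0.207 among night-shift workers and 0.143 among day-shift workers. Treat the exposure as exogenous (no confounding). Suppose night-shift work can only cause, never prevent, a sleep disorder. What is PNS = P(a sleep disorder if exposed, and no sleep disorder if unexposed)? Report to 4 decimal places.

PNS ≈ 0.0640

Let p₁ = 0.207, p₀ = 0.143.
Under exogeneity and monotonicity, PNS = p₁ − p₀.
PNS = 0.207 − 0.143 = 0.064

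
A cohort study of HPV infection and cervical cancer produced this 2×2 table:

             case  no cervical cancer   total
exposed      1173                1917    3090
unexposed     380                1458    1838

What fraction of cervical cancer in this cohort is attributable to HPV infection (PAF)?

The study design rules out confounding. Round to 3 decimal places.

p₁ = P(outcome | exposed) = 1173/3090 = 0.37961
p₀ = P(outcome | unexposed) = 380/1838 = 0.20675
Exposure prevalence π = 3090/4928 = 0.62703; overall risk P(Y=1) = 0.31514.
Under exogeneity, PAF = [P(Y=1) − p₀]/P(Y=1).
PAF = (0.31514 − 0.20675) / 0.31514 ≈ 0.3439

PAF ≈ 0.344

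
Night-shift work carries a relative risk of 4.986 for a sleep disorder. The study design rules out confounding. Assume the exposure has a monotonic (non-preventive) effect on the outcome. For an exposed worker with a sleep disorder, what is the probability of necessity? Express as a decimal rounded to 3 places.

Under exogeneity and monotonicity, PN = (RR − 1) / RR = 1 − 1/RR.
PN = (4.986 − 1) / 4.986 = 3.986 / 4.986 ≈ 0.7994

PN ≈ 0.799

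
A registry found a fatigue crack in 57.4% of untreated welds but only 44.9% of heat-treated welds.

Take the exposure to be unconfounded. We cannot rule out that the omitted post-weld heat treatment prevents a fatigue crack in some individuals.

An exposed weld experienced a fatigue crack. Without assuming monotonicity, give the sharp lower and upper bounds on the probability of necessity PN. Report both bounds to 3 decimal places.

0.218 ≤ PN ≤ 0.960

p₁ = 0.574, p₀ = 0.449.
Under exogeneity alone the bounds on PN are max{0,(p₁−p₀)/p₁} ≤ PN ≤ min{1,(1−p₀)/p₁}.
  lower = (p₁ − p₀)/p₁ = 0.125 / 0.574 ≈ 0.2178
  upper = min{1, (1 − p₀)/p₁} = 0.551 / 0.574 ≈ 0.9599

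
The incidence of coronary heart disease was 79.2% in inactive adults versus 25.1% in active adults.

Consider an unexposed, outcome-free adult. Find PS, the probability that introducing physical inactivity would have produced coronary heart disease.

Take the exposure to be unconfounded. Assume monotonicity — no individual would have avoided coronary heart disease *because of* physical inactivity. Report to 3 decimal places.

PS ≈ 0.722

p₁ = 0.792, p₀ = 0.251.
Under exogeneity and monotonicity, PS = (p₁ − p₀) / (1 − p₀).
PS = (0.792 − 0.251) / (1 − 0.251) = 0.541 / 0.749 ≈ 0.7223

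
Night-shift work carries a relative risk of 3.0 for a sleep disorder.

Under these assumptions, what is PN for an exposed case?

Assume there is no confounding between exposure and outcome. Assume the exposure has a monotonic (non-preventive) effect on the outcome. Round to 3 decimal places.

Under exogeneity and monotonicity, PN = (RR − 1) / RR = 1 − 1/RR.
PN = (3.0 − 1) / 3.0 = 2 / 3.0 ≈ 0.6667

PN ≈ 0.667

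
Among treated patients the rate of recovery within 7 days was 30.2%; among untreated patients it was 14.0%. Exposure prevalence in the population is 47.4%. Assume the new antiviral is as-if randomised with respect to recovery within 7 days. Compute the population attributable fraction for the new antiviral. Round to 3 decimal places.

p₁ = 0.302, p₀ = 0.14.
Overall risk P(Y=1) = π·p₁ + (1−π)·p₀ = 0.474×0.302 + 0.526×0.14 = 0.21679.
Under exogeneity, PAF = [P(Y=1) − p₀] / P(Y=1).
PAF = (0.21679 − 0.14) / 0.21679 ≈ 0.3542

PAF ≈ 0.354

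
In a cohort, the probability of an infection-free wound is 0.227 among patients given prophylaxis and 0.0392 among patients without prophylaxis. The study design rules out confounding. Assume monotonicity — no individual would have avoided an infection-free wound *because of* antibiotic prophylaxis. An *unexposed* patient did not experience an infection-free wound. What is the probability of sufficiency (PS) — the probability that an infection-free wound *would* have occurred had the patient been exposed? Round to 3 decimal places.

Let p₁ = 0.227, p₀ = 0.0392.
Under exogeneity and monotonicity, PS = (p₁ − p₀) / (1 − p₀).
PS = (0.227 − 0.0392) / (1 − 0.0392) = 0.1878 / 0.9608 ≈ 0.1955

PS ≈ 0.195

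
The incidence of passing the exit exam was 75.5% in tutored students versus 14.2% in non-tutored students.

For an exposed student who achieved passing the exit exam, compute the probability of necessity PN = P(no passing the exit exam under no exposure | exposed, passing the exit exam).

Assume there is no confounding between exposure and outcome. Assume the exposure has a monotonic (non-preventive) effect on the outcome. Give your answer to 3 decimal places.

p₁ = 0.755, p₀ = 0.142.
Under exogeneity and monotonicity, PN = (p₁ − p₀) / p₁.
PN = (0.755 − 0.142) / 0.755 = 0.613 / 0.755 ≈ 0.8119

PN ≈ 0.812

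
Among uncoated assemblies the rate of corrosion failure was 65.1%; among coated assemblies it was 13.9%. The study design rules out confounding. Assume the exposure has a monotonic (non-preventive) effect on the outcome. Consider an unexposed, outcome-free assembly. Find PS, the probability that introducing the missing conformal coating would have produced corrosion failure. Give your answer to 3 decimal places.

PS ≈ 0.595

p₁ = 0.651, p₀ = 0.139.
Under exogeneity and monotonicity, PS = (p₁ − p₀) / (1 − p₀).
PS = (0.651 − 0.139) / (1 − 0.139) = 0.512 / 0.861 ≈ 0.5947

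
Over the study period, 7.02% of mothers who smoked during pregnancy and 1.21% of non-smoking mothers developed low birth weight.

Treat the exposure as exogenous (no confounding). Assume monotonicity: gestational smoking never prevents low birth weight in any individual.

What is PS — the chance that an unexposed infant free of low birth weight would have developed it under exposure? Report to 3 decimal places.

p₁ = 0.0702, p₀ = 0.0121.
Under exogeneity and monotonicity, PS = (p₁ − p₀) / (1 − p₀).
PS = (0.0702 − 0.0121) / (1 − 0.0121) = 0.0581 / 0.9879 ≈ 0.0588

PS ≈ 0.059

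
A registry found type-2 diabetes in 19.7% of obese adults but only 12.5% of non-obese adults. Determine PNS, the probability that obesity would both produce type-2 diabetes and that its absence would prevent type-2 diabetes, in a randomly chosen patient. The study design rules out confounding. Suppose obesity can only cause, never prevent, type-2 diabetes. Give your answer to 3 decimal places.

PNS ≈ 0.072

p₁ = 0.197, p₀ = 0.125.
Under exogeneity and monotonicity, PNS = p₁ − p₀.
PNS = 0.197 − 0.125 = 0.072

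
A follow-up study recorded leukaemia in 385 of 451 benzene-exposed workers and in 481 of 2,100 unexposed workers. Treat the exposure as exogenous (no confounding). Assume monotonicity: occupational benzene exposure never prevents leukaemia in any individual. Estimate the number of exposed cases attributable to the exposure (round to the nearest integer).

about 282 cases

p₁ = P(outcome | exposed) = 385/451 = 0.85366
p₀ = P(outcome | unexposed) = 481/2100 = 0.22905
PN = (p₁ − p₀)/p₁ = (0.85366 − 0.22905) / 0.85366 ≈ 0.73169.
Attributable cases ≈ PN × (exposed cases) = 0.73169 × 385 ≈ 281.70.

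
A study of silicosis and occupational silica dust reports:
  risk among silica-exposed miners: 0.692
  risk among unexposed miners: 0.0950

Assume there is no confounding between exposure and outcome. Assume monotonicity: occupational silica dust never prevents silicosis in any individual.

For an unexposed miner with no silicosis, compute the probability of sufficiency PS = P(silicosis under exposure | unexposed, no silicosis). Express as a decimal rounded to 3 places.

PS ≈ 0.660

Let p₁ = 0.692, p₀ = 0.095.
Under exogeneity and monotonicity, PS = (p₁ − p₀) / (1 − p₀).
PS = (0.692 − 0.095) / (1 − 0.095) = 0.597 / 0.905 ≈ 0.6597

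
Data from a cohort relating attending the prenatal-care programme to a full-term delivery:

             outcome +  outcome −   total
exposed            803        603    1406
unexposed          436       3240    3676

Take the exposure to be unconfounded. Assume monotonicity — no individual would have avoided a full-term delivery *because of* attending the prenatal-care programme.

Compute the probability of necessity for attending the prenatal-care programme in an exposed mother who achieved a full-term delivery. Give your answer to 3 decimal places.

PN ≈ 0.792

p₁ = P(outcome | exposed) = 803/1406 = 0.57112
p₀ = P(outcome | unexposed) = 436/3676 = 0.11861
Under exogeneity and monotonicity, PN = (p₁ − p₀) / p₁.
PN = (0.57112 − 0.11861) / 0.57112 = 0.45252 / 0.57112 ≈ 0.7923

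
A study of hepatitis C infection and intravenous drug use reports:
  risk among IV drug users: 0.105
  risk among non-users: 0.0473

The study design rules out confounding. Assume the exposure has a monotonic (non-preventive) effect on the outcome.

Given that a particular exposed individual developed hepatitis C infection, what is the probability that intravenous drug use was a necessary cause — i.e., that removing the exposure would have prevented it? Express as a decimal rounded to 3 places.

PN ≈ 0.550

Let p₁ = 0.105, p₀ = 0.0473.
Under exogeneity and monotonicity, PN = (p₁ − p₀) / p₁.
PN = (0.105 − 0.0473) / 0.105 = 0.0577 / 0.105 ≈ 0.5495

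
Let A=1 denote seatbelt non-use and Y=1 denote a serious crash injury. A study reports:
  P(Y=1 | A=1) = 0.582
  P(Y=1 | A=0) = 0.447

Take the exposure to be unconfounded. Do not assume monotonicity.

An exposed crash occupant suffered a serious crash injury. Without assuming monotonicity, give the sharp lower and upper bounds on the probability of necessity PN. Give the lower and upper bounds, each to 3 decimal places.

0.232 ≤ PN ≤ 0.950

Let p₁ = 0.582, p₀ = 0.447.
Under exogeneity alone the bounds on PN are max{0,(p₁−p₀)/p₁} ≤ PN ≤ min{1,(1−p₀)/p₁}.
  lower = (p₁ − p₀)/p₁ = 0.135 / 0.582 ≈ 0.2320
  upper = min{1, (1 − p₀)/p₁} = 0.553 / 0.582 ≈ 0.9502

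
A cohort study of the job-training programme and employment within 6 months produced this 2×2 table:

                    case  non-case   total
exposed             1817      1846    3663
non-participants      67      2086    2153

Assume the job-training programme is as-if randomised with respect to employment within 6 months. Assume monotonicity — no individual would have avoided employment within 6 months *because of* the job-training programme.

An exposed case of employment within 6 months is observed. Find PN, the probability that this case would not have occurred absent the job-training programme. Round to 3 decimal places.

PN ≈ 0.937

p₁ = P(outcome | exposed) = 1817/3663 = 0.49604
p₀ = P(outcome | unexposed) = 67/2153 = 0.031119
Under exogeneity and monotonicity, PN = (p₁ − p₀)/p₁.
PN = (0.49604 − 0.031119) / 0.49604 ≈ 0.9373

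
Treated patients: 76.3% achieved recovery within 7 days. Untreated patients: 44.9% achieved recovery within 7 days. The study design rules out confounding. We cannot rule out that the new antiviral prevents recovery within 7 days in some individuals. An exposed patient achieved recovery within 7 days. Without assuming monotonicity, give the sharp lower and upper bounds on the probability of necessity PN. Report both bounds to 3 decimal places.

p₁ = 0.763, p₀ = 0.449.
Under exogeneity alone the bounds on PN are max{0,(p₁−p₀)/p₁} ≤ PN ≤ min{1,(1−p₀)/p₁}.
  lower = (p₁ − p₀)/p₁ = 0.314 / 0.763 ≈ 0.4115
  upper = min{1, (1 − p₀)/p₁} = 0.551 / 0.763 ≈ 0.7221

0.412 ≤ PN ≤ 0.722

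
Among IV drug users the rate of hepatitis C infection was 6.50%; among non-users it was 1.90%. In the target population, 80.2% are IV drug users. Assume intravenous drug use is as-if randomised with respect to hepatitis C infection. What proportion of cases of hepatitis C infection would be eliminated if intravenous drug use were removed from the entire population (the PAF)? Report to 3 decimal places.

PAF ≈ 0.660

p₁ = 0.065, p₀ = 0.019.
Overall risk P(Y=1) = π·p₁ + (1−π)·p₀ = 0.802×0.065 + 0.198×0.019 = 0.055892.
Under exogeneity, PAF = [P(Y=1) − p₀] / P(Y=1).
PAF = (0.055892 − 0.019) / 0.055892 ≈ 0.6601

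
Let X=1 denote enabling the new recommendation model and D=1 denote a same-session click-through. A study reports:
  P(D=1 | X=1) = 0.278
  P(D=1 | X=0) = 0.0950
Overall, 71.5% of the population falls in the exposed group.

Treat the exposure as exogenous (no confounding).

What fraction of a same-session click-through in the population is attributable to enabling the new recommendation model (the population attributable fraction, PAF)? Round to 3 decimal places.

Let p₁ = 0.278, p₀ = 0.095.
Overall risk P(Y=1) = π·p₁ + (1−π)·p₀ = 0.715×0.278 + 0.285×0.095 = 0.22585.
Under exogeneity, PAF = [P(Y=1) − p₀] / P(Y=1).
PAF = (0.22585 − 0.095) / 0.22585 ≈ 0.5794

PAF ≈ 0.579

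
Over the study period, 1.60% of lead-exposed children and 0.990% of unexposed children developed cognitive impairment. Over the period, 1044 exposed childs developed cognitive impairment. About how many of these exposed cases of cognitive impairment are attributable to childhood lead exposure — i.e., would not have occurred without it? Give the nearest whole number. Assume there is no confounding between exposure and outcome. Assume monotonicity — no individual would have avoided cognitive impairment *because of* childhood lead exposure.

p₁ = 0.016, p₀ = 0.0099.
PN = (p₁ − p₀)/p₁ = (0.016 − 0.0099) / 0.016 ≈ 0.38125.
Attributable cases ≈ PN × (exposed cases) = 0.38125 × 1044 ≈ 398.03.

about 398 cases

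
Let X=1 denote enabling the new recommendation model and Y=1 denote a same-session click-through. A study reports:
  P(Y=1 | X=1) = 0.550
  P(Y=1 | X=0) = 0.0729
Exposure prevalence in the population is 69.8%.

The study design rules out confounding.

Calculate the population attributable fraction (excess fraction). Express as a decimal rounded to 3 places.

Let p₁ = 0.55, p₀ = 0.0729.
Overall risk P(Y=1) = π·p₁ + (1−π)·p₀ = 0.698×0.55 + 0.302×0.0729 = 0.40592.
Under exogeneity, PAF = [P(Y=1) − p₀] / P(Y=1).
PAF = (0.40592 − 0.0729) / 0.40592 ≈ 0.8204

PAF ≈ 0.820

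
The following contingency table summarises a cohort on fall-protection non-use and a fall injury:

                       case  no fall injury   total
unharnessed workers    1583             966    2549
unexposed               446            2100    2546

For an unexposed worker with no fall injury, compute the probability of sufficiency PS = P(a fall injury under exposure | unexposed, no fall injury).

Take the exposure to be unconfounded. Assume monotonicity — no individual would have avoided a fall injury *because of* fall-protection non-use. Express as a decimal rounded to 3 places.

p₁ = P(outcome | exposed) = 1583/2549 = 0.62103
p₀ = P(outcome | unexposed) = 446/2546 = 0.17518
Under exogeneity and monotonicity, PS = (p₁ − p₀) / (1 − p₀).
PS = (0.62103 − 0.17518) / (1 − 0.17518) = 0.44585 / 0.82482 ≈ 0.5405

PS ≈ 0.541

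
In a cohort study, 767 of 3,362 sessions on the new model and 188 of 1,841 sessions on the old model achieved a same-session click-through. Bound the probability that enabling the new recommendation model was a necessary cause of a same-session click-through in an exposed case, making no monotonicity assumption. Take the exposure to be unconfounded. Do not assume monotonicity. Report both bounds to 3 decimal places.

0.552 ≤ PN ≤ 1.000

p₁ = P(outcome | exposed) = 767/3362 = 0.22814
p₀ = P(outcome | unexposed) = 188/1841 = 0.10212
Under exogeneity alone the bounds on PN are max{0,(p₁−p₀)/p₁} ≤ PN ≤ min{1,(1−p₀)/p₁}.
  lower = (p₁ − p₀)/p₁ = 0.12602 / 0.22814 ≈ 0.5524
  upper = min{1, (1 − p₀)/p₁} = 0.89788 / 0.22814 ≈ 3.9357 → capped at 1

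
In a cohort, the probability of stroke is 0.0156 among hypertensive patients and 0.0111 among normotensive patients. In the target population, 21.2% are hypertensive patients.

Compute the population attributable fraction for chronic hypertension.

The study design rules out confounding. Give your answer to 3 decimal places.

Let p₁ = 0.0156, p₀ = 0.0111.
Overall risk P(Y=1) = π·p₁ + (1−π)·p₀ = 0.212×0.0156 + 0.788×0.0111 = 0.012054.
Under exogeneity, PAF = [P(Y=1) − p₀] / P(Y=1).
PAF = (0.012054 − 0.0111) / 0.012054 ≈ 0.0791

PAF ≈ 0.079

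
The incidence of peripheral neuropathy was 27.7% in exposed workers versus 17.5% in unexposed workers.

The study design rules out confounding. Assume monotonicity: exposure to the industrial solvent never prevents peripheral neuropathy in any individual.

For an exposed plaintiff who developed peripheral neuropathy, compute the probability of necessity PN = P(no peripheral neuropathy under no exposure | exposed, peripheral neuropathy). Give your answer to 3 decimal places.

PN ≈ 0.368

p₁ = 0.277, p₀ = 0.175.
Under exogeneity and monotonicity, PN = (p₁ − p₀) / p₁.
PN = (0.277 − 0.175) / 0.277 = 0.102 / 0.277 ≈ 0.3682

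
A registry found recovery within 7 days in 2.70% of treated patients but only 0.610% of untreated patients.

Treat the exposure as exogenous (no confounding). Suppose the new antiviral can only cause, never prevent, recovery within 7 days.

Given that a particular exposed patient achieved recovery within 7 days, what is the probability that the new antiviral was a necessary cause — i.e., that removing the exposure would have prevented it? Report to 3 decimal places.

p₁ = 0.027, p₀ = 0.0061.
Under exogeneity and monotonicity, PN = (p₁ − p₀) / p₁.
PN = (0.027 − 0.0061) / 0.027 = 0.0209 / 0.027 ≈ 0.7741

PN ≈ 0.774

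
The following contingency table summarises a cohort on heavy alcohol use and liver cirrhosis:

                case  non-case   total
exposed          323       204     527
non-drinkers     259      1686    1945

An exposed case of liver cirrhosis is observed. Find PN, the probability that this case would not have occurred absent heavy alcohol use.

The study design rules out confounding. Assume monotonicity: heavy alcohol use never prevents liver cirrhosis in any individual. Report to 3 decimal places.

p₁ = P(outcome | exposed) = 323/527 = 0.6129
p₀ = P(outcome | unexposed) = 259/1945 = 0.13316
Under exogeneity and monotonicity, PN = (p₁ − p₀)/p₁.
PN = (0.6129 − 0.13316) / 0.6129 ≈ 0.7827

PN ≈ 0.783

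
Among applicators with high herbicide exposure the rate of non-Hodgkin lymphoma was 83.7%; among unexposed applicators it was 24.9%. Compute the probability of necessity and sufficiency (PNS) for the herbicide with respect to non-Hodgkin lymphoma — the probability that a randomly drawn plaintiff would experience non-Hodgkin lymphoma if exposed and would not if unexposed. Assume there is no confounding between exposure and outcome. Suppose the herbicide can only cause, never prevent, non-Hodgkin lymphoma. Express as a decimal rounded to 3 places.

PNS ≈ 0.588

p₁ = 0.837, p₀ = 0.249.
Under exogeneity and monotonicity, PNS = p₁ − p₀.
PNS = 0.837 − 0.249 = 0.588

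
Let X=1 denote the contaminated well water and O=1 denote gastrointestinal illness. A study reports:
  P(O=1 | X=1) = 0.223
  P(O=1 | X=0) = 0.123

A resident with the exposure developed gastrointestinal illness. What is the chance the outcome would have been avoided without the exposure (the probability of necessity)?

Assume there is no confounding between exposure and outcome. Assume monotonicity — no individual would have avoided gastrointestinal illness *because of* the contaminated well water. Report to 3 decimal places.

Let p₁ = 0.223, p₀ = 0.123.
Under exogeneity and monotonicity, PN = (p₁ − p₀) / p₁.
PN = (0.223 − 0.123) / 0.223 = 0.1 / 0.223 ≈ 0.4484

PN ≈ 0.448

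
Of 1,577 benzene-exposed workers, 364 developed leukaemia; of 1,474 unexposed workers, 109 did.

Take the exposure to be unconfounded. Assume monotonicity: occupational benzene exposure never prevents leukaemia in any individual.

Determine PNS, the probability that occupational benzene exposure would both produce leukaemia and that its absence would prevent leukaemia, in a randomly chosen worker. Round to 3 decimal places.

PNS ≈ 0.157

p₁ = P(outcome | exposed) = 364/1577 = 0.23082
p₀ = P(outcome | unexposed) = 109/1474 = 0.073948
Under exogeneity and monotonicity, PNS = p₁ − p₀.
PNS = 0.23082 − 0.073948 = 0.15687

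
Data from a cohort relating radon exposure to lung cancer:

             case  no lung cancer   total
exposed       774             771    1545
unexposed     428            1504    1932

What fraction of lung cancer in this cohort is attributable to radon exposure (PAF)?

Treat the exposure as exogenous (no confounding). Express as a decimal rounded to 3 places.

p₁ = P(outcome | exposed) = 774/1545 = 0.50097
p₀ = P(outcome | unexposed) = 428/1932 = 0.22153
Exposure prevalence π = 1545/3477 = 0.44435; overall risk P(Y=1) = 0.3457.
Under exogeneity, PAF = [P(Y=1) − p₀]/P(Y=1).
PAF = (0.3457 − 0.22153) / 0.3457 ≈ 0.3592

PAF ≈ 0.359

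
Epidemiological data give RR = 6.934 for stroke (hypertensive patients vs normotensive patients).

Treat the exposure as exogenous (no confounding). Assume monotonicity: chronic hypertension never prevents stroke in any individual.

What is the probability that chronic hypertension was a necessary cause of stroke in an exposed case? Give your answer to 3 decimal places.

PN ≈ 0.856

Under exogeneity and monotonicity, PN = (RR − 1) / RR = 1 − 1/RR.
PN = (6.934 − 1) / 6.934 = 5.934 / 6.934 ≈ 0.8558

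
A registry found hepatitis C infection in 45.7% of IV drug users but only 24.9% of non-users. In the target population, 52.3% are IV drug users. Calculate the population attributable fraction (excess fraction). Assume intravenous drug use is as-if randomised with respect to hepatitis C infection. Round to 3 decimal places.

PAF ≈ 0.304

p₁ = 0.457, p₀ = 0.249.
Overall risk P(Y=1) = π·p₁ + (1−π)·p₀ = 0.523×0.457 + 0.477×0.249 = 0.35778.
Under exogeneity, PAF = [P(Y=1) − p₀] / P(Y=1).
PAF = (0.35778 − 0.249) / 0.35778 ≈ 0.3040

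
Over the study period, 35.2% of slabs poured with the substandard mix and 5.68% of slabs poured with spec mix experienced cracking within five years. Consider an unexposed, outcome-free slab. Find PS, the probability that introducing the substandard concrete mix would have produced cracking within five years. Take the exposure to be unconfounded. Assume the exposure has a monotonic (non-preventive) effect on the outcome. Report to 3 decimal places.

PS ≈ 0.313

p₁ = 0.352, p₀ = 0.0568.
Under exogeneity and monotonicity, PS = (p₁ − p₀) / (1 − p₀).
PS = (0.352 − 0.0568) / (1 − 0.0568) = 0.2952 / 0.9432 ≈ 0.3130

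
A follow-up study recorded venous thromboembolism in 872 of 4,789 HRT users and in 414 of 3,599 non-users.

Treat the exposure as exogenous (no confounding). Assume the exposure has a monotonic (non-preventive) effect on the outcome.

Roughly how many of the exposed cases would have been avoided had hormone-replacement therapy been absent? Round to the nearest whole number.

about 321 cases

p₁ = P(outcome | exposed) = 872/4789 = 0.18208
p₀ = P(outcome | unexposed) = 414/3599 = 0.11503
PN = (p₁ − p₀)/p₁ = (0.18208 − 0.11503) / 0.18208 ≈ 0.36825.
Attributable cases ≈ PN × (exposed cases) = 0.36825 × 872 ≈ 321.11.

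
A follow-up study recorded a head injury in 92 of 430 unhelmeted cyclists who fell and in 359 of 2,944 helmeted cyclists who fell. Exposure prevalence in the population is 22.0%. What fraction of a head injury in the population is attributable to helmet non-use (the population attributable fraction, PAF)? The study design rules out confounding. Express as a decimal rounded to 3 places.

p₁ = P(outcome | exposed) = 92/430 = 0.21395
p₀ = P(outcome | unexposed) = 359/2944 = 0.12194
Overall risk P(Y=1) = π·p₁ + (1−π)·p₀ = 0.22×0.21395 + 0.78×0.12194 = 0.14219.
Under exogeneity, PAF = [P(Y=1) − p₀] / P(Y=1).
PAF = (0.14219 − 0.12194) / 0.14219 ≈ 0.1424

PAF ≈ 0.142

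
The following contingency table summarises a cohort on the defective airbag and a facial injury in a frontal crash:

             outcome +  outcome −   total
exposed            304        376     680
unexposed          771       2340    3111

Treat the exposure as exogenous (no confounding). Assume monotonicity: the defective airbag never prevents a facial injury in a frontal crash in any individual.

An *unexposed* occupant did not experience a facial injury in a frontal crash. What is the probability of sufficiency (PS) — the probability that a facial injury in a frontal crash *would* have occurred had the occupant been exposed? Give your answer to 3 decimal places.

PS ≈ 0.265

p₁ = P(outcome | exposed) = 304/680 = 0.44706
p₀ = P(outcome | unexposed) = 771/3111 = 0.24783
Under exogeneity and monotonicity, PS = (p₁ − p₀) / (1 − p₀).
PS = (0.44706 − 0.24783) / (1 − 0.24783) = 0.19923 / 0.75217 ≈ 0.2649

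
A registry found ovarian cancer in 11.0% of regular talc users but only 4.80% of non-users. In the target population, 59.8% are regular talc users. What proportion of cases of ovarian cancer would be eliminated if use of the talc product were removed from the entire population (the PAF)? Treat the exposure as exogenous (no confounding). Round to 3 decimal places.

PAF ≈ 0.436

p₁ = 0.11, p₀ = 0.048.
Overall risk P(Y=1) = π·p₁ + (1−π)·p₀ = 0.598×0.11 + 0.402×0.048 = 0.085076.
Under exogeneity, PAF = [P(Y=1) − p₀] / P(Y=1).
PAF = (0.085076 − 0.048) / 0.085076 ≈ 0.4358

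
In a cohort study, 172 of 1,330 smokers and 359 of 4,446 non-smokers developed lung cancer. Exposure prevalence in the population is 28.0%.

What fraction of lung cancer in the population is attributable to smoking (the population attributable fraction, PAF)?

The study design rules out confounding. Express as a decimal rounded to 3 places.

p₁ = P(outcome | exposed) = 172/1330 = 0.12932
p₀ = P(outcome | unexposed) = 359/4446 = 0.080747
Overall risk P(Y=1) = π·p₁ + (1−π)·p₀ = 0.28×0.12932 + 0.72×0.080747 = 0.094348.
Under exogeneity, PAF = [P(Y=1) − p₀] / P(Y=1).
PAF = (0.094348 − 0.080747) / 0.094348 ≈ 0.1442

PAF ≈ 0.144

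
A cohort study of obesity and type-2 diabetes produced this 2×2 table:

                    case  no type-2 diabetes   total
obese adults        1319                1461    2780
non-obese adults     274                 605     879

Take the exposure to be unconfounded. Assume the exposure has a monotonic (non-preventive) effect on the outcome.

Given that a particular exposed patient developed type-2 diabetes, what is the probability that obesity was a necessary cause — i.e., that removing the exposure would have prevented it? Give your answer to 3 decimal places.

PN ≈ 0.343

p₁ = P(outcome | exposed) = 1319/2780 = 0.47446
p₀ = P(outcome | unexposed) = 274/879 = 0.31172
Under exogeneity and monotonicity, PN = (p₁ − p₀)/p₁.
PN = (0.47446 − 0.31172) / 0.47446 ≈ 0.3430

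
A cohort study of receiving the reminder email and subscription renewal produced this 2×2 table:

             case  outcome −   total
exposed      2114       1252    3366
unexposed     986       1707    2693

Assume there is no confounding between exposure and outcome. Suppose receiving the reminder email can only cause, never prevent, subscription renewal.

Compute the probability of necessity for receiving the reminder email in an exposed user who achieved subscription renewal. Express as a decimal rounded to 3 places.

PN ≈ 0.417

p₁ = P(outcome | exposed) = 2114/3366 = 0.62805
p₀ = P(outcome | unexposed) = 986/2693 = 0.36613
Under exogeneity and monotonicity, PN = (p₁ − p₀)/p₁.
PN = (0.62805 − 0.36613) / 0.62805 ≈ 0.4170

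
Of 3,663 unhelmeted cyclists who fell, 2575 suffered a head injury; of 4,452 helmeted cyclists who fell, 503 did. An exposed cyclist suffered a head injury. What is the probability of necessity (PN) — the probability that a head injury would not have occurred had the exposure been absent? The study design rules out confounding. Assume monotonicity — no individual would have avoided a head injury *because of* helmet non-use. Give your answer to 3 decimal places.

PN ≈ 0.839

p₁ = P(outcome | exposed) = 2575/3663 = 0.70298
p₀ = P(outcome | unexposed) = 503/4452 = 0.11298
Under exogeneity and monotonicity, PN = (p₁ − p₀) / p₁.
PN = (0.70298 − 0.11298) / 0.70298 = 0.58999 / 0.70298 ≈ 0.8393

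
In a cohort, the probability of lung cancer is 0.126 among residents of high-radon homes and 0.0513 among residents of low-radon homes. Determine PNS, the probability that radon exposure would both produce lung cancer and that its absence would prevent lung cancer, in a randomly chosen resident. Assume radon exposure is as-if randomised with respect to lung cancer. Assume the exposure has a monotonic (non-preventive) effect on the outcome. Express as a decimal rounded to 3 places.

Let p₁ = 0.126, p₀ = 0.0513.
Under exogeneity and monotonicity, PNS = p₁ − p₀.
PNS = 0.126 − 0.0513 = 0.0747

PNS ≈ 0.075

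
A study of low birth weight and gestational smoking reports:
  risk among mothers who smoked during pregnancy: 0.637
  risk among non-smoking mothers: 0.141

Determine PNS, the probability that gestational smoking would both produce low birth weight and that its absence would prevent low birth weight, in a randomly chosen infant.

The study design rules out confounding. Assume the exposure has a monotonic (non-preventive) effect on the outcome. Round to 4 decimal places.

PNS ≈ 0.4960

Let p₁ = 0.637, p₀ = 0.141.
Under exogeneity and monotonicity, PNS = p₁ − p₀.
PNS = 0.637 − 0.141 = 0.496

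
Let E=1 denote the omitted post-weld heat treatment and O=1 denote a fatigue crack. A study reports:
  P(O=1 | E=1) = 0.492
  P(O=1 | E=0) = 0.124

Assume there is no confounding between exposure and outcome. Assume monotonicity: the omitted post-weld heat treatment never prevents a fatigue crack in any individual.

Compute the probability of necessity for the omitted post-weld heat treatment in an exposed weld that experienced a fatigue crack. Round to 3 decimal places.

PN ≈ 0.748

Let p₁ = 0.492, p₀ = 0.124.
Under exogeneity and monotonicity, PN = (p₁ − p₀) / p₁.
PN = (0.492 − 0.124) / 0.492 = 0.368 / 0.492 ≈ 0.7480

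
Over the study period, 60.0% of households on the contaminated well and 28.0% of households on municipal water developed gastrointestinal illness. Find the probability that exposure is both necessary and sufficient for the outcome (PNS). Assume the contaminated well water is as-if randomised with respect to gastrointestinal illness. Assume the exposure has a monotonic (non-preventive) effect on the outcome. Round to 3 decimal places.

p₁ = 0.6, p₀ = 0.28.
Under exogeneity and monotonicity, PNS = p₁ − p₀.
PNS = 0.6 − 0.28 = 0.32

PNS ≈ 0.320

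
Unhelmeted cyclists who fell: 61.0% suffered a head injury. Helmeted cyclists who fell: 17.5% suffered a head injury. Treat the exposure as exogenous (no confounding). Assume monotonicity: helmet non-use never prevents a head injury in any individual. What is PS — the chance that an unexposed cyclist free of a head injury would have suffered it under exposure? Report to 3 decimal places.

p₁ = 0.61, p₀ = 0.175.
Under exogeneity and monotonicity, PS = (p₁ − p₀) / (1 − p₀).
PS = (0.61 − 0.175) / (1 − 0.175) = 0.435 / 0.825 ≈ 0.5273

PS ≈ 0.527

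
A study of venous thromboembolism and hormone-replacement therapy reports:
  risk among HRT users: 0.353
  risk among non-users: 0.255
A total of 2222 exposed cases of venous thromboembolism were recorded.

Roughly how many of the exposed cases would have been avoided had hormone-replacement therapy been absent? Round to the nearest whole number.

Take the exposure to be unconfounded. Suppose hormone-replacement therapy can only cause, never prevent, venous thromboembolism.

Let p₁ = 0.353, p₀ = 0.255.
PN = (p₁ − p₀)/p₁ = (0.353 − 0.255) / 0.353 ≈ 0.27762.
Attributable cases ≈ PN × (exposed cases) = 0.27762 × 2222 ≈ 616.87.

about 617 cases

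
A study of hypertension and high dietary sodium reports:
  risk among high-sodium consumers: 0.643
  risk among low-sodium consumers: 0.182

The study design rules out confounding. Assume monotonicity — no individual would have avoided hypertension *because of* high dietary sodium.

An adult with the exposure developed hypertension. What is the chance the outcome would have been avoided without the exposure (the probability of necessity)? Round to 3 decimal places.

Let p₁ = 0.643, p₀ = 0.182.
Under exogeneity and monotonicity, PN = (p₁ − p₀) / p₁.
PN = (0.643 − 0.182) / 0.643 = 0.461 / 0.643 ≈ 0.7170

PN ≈ 0.717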